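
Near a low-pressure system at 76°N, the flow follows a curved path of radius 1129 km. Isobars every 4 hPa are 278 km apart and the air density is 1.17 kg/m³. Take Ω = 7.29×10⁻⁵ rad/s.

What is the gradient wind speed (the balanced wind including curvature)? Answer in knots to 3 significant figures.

16.1 knots

Coriolis parameter at 76°N:
f = 2Ω sin φ = 2 × 7.29×10⁻⁵ × sin 76° = 1.41×10⁻⁴ s⁻¹
Pressure gradient: |∂P/∂n| = 400 Pa / 278000 m = 1.44×10⁻³ Pa/m
Geostrophic speed: V_g = |∂P/∂n|/(fρ) = 1.44×10⁻³/(1.41×10⁻⁴ × 1.17) = 8.69 m/s
Around a low, centrifugal force acts outward with Coriolis, so pressure-gradient force balances both:
(1/ρ)|∂P/∂n| = fV + V²/R  →  V² + fR·V − fR·V_g = 0
With fR = 1.41×10⁻⁴ × 1129×10³ m = 160 m/s:
V = [−fR + √((fR)² + 4 fR V_g)]/2 = [−160 + √(160² + 4×160×8.69)]/2 = 8.27 m/s
Subgeostrophic (V < V_g = 8.69 m/s), as expected around a low.
Converting: 8.27 m/s × 1.944 = 16.1 knots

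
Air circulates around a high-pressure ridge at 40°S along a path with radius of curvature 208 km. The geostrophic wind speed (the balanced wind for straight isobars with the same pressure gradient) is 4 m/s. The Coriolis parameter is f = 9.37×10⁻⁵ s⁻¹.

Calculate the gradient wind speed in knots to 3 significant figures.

10.9 knots

Around a high, pressure-gradient force acts outward with centrifugal, so Coriolis balances both:
fV = (1/ρ)|∂P/∂n| + V²/R  →  V² − fR·V + fR·V_g = 0
With fR = 9.37×10⁻⁵ × 208×10³ m = 19.5 m/s:
V = [fR − √((fR)² − 4 fR V_g)]/2 = [19.5 − √(19.5² − 4×19.5×4)]/2 = 5.62 m/s
Supergeostrophic (V > V_g = 4 m/s), as expected around a high.
Converting: 5.62 m/s × 1.944 = 10.9 knots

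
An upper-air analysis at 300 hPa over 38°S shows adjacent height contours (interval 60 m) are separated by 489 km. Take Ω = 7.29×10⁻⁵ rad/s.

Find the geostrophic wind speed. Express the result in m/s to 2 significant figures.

Coriolis parameter at 38°S:
f = 2Ω sin φ = 2 × 7.29×10⁻⁵ × sin 38° = 8.98×10⁻⁵ s⁻¹
Height gradient: |∂Z/∂n| = 60 m / 489000 m = 1.23×10⁻⁴
On a pressure surface, geostrophic balance gives V_g = (g/f)|∂Z/∂n|:
V_g = 9.81 × 1.23×10⁻⁴ / 8.98×10⁻⁵ = 13.4 m/s

13 m/s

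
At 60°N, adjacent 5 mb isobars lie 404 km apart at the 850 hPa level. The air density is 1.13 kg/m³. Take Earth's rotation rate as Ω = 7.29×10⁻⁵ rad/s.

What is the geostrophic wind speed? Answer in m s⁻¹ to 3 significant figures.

Coriolis parameter at 60°N:
f = 2Ω sin φ = 2 × 7.29×10⁻⁵ × sin 60° = 1.26×10⁻⁴ s⁻¹
Pressure gradient: |∂P/∂n| = 500 Pa / 404000 m = 1.24×10⁻³ Pa/m
Geostrophic balance (pressure-gradient force = Coriolis force):
V_g = (1/(fρ)) |∂P/∂n| = 1.24×10⁻³ / (1.26×10⁻⁴ × 1.13) = 8.67 m/s

8.67 m s⁻¹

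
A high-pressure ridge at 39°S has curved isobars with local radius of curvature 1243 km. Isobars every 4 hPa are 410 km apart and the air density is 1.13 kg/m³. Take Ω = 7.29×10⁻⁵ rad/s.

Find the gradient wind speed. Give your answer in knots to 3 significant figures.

Coriolis parameter at 39°S:
f = 2Ω sin φ = 2 × 7.29×10⁻⁵ × sin 39° = 9.18×10⁻⁵ s⁻¹
Pressure gradient: |∂P/∂n| = 400 Pa / 410000 m = 9.76×10⁻⁴ Pa/m
Geostrophic speed: V_g = |∂P/∂n|/(fρ) = 9.76×10⁻⁴/(9.18×10⁻⁵ × 1.13) = 9.41 m/s
Around a high, pressure-gradient force acts outward with centrifugal, so Coriolis balances both:
fV = (1/ρ)|∂P/∂n| + V²/R  →  V² − fR·V + fR·V_g = 0
With fR = 9.18×10⁻⁵ × 1243×10³ m = 114 m/s:
V = [fR − √((fR)² − 4 fR V_g)]/2 = [114 − √(114² − 4×114×9.41)]/2 = 10.3 m/s
Supergeostrophic (V > V_g = 9.41 m/s), as expected around a high.
Converting: 10.3 m/s × 1.944 = 20.1 knots

20.1 knots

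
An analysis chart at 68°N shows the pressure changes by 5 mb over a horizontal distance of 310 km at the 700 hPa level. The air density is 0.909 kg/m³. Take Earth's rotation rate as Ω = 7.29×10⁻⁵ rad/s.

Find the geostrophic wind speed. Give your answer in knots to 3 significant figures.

25.5 knots

Coriolis parameter at 68°N:
f = 2Ω sin φ = 2 × 7.29×10⁻⁵ × sin 68° = 1.35×10⁻⁴ s⁻¹
Pressure gradient: |∂P/∂n| = 500 Pa / 310000 m = 1.61×10⁻³ Pa/m
Geostrophic balance (pressure-gradient force = Coriolis force):
V_g = (1/(fρ)) |∂P/∂n| = 1.61×10⁻³ / (1.35×10⁻⁴ × 0.909) = 13.1 m/s
Converting: 13.1 m/s × 1.944 = 25.5 knots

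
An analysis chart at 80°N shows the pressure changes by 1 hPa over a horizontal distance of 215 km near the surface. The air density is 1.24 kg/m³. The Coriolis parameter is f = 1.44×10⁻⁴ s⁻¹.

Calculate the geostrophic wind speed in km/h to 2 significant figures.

Pressure gradient: |∂P/∂n| = 100 Pa / 215000 m = 4.65×10⁻⁴ Pa/m
Geostrophic balance (pressure-gradient force = Coriolis force):
V_g = (1/(fρ)) |∂P/∂n| = 4.65×10⁻⁴ / (1.44×10⁻⁴ × 1.24) = 2.60 m/s
Converting: 2.60 m/s × 3.6 = 9.4 km/h

9.4 km/h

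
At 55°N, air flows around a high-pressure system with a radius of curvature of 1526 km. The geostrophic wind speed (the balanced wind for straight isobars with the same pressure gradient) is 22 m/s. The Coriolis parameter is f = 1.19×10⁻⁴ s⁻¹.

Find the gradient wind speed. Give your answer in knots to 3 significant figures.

49.8 knots

Around a high, pressure-gradient force acts outward with centrifugal, so Coriolis balances both:
fV = (1/ρ)|∂P/∂n| + V²/R  →  V² − fR·V + fR·V_g = 0
With fR = 1.19×10⁻⁴ × 1526×10³ m = 182 m/s:
V = [fR − √((fR)² − 4 fR V_g)]/2 = [182 − √(182² − 4×182×22)]/2 = 25.6 m/s
Supergeostrophic (V > V_g = 22 m/s), as expected around a high.
Converting: 25.6 m/s × 1.944 = 49.8 knots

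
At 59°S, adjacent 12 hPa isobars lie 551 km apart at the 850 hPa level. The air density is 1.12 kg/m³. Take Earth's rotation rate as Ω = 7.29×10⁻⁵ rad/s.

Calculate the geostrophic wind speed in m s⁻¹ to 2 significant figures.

16 m s⁻¹

Coriolis parameter at 59°S:
f = 2Ω sin φ = 2 × 7.29×10⁻⁵ × sin 59° = 1.25×10⁻⁴ s⁻¹
Pressure gradient: |∂P/∂n| = 1200 Pa / 551000 m = 2.18×10⁻³ Pa/m
Geostrophic balance (pressure-gradient force = Coriolis force):
V_g = (1/(fρ)) |∂P/∂n| = 2.18×10⁻³ / (1.25×10⁻⁴ × 1.12) = 15.6 m/s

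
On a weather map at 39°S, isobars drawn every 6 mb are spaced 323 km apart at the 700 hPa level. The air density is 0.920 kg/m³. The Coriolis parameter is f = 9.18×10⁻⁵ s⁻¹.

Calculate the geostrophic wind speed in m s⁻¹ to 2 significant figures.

Pressure gradient: |∂P/∂n| = 600 Pa / 323000 m = 1.86×10⁻³ Pa/m
Geostrophic balance (pressure-gradient force = Coriolis force):
V_g = (1/(fρ)) |∂P/∂n| = 1.86×10⁻³ / (9.18×10⁻⁵ × 0.920) = 22.0 m/s

22 m s⁻¹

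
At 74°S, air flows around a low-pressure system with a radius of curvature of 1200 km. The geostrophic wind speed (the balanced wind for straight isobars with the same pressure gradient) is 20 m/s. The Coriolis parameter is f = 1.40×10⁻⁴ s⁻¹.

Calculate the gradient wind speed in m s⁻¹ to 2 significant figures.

18 m s⁻¹

Around a low, centrifugal force acts outward with Coriolis, so pressure-gradient force balances both:
(1/ρ)|∂P/∂n| = fV + V²/R  →  V² + fR·V − fR·V_g = 0
With fR = 1.40×10⁻⁴ × 1200×10³ m = 168 m/s:
V = [−fR + √((fR)² + 4 fR V_g)]/2 = [−168 + √(168² + 4×168×20)]/2 = 18.1 m/s
Subgeostrophic (V < V_g = 20 m/s), as expected around a low.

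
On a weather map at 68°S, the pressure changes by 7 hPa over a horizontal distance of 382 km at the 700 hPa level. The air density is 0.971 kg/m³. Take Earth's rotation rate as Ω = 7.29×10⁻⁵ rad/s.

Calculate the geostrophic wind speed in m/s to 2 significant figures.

14 m/s

Coriolis parameter at 68°S:
f = 2Ω sin φ = 2 × 7.29×10⁻⁵ × sin 68° = 1.35×10⁻⁴ s⁻¹
Pressure gradient: |∂P/∂n| = 700 Pa / 382000 m = 1.83×10⁻³ Pa/m
Geostrophic balance (pressure-gradient force = Coriolis force):
V_g = (1/(fρ)) |∂P/∂n| = 1.83×10⁻³ / (1.35×10⁻⁴ × 0.971) = 14.0 m/s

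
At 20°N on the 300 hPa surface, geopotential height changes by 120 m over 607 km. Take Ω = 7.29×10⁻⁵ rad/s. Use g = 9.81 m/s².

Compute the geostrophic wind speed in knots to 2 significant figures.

Coriolis parameter at 20°N:
f = 2Ω sin φ = 2 × 7.29×10⁻⁵ × sin 20° = 4.99×10⁻⁵ s⁻¹
Height gradient: |∂Z/∂n| = 120 m / 607000 m = 1.98×10⁻⁴
On a pressure surface, geostrophic balance gives V_g = (g/f)|∂Z/∂n|:
V_g = 9.81 × 1.98×10⁻⁴ / 4.99×10⁻⁵ = 38.9 m/s
Converting: 38.9 m/s × 1.944 = 76 knots

76 knots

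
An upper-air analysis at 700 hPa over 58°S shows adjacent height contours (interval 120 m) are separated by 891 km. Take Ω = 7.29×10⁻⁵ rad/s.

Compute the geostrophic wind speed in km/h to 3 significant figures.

38.5 km/h

Coriolis parameter at 58°S:
f = 2Ω sin φ = 2 × 7.29×10⁻⁵ × sin 58° = 1.24×10⁻⁴ s⁻¹
Height gradient: |∂Z/∂n| = 120 m / 891000 m = 1.35×10⁻⁴
On a pressure surface, geostrophic balance gives V_g = (g/f)|∂Z/∂n|:
V_g = 9.81 × 1.35×10⁻⁴ / 1.24×10⁻⁴ = 10.7 m/s
Converting: 10.7 m/s × 3.6 = 38.5 km/h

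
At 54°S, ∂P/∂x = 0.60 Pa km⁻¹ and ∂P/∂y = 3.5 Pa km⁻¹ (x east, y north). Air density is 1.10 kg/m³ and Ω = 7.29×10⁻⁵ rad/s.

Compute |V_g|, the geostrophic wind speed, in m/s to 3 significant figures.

27.4 m/s

Coriolis parameter at 54°S:
f = 2Ω sin φ = 2 × 7.29×10⁻⁵ × sin 54° = 1.18×10⁻⁴ s⁻¹
In the Southern Hemisphere f is negative: f = −1.18×10⁻⁴ s⁻¹.
Component geostrophic relations (x east, y north):
u_g = −(1/(fρ)) ∂P/∂y,  v_g = (1/(fρ)) ∂P/∂x
u_g = −(3.5×10⁻³)/(−1.18×10⁻⁴ × 1.10) = 27.0 m/s;  v_g = (0.60×10⁻³)/(−1.18×10⁻⁴ × 1.10) = −4.62 m/s
|V_g| = √(u_g² + v_g²) = 27.4 m/s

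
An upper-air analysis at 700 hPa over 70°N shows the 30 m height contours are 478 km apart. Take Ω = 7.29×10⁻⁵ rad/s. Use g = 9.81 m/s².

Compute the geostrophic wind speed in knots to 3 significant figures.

8.74 knots

Coriolis parameter at 70°N:
f = 2Ω sin φ = 2 × 7.29×10⁻⁵ × sin 70° = 1.37×10⁻⁴ s⁻¹
Height gradient: |∂Z/∂n| = 30 m / 478000 m = 6.28×10⁻⁵
On a pressure surface, geostrophic balance gives V_g = (g/f)|∂Z/∂n|:
V_g = 9.81 × 6.28×10⁻⁵ / 1.37×10⁻⁴ = 4.49 m/s
Converting: 4.49 m/s × 1.944 = 8.74 knots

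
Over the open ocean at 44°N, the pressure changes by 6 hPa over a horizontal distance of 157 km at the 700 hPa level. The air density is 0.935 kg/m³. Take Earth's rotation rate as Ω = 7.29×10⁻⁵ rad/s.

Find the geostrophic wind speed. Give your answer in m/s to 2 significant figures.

Coriolis parameter at 44°N:
f = 2Ω sin φ = 2 × 7.29×10⁻⁵ × sin 44° = 1.01×10⁻⁴ s⁻¹
Pressure gradient: |∂P/∂n| = 600 Pa / 157000 m = 3.82×10⁻³ Pa/m
Geostrophic balance (pressure-gradient force = Coriolis force):
V_g = (1/(fρ)) |∂P/∂n| = 3.82×10⁻³ / (1.01×10⁻⁴ × 0.935) = 40.4 m/s

40 m/s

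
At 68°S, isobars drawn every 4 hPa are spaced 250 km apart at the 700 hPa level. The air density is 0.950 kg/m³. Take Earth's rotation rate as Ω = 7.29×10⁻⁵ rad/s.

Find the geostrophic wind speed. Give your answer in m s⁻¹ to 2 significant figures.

Coriolis parameter at 68°S:
f = 2Ω sin φ = 2 × 7.29×10⁻⁵ × sin 68° = 1.35×10⁻⁴ s⁻¹
Pressure gradient: |∂P/∂n| = 400 Pa / 250000 m = 1.60×10⁻³ Pa/m
Geostrophic balance (pressure-gradient force = Coriolis force):
V_g = (1/(fρ)) |∂P/∂n| = 1.60×10⁻³ / (1.35×10⁻⁴ × 0.950) = 12.5 m/s

12 m s⁻¹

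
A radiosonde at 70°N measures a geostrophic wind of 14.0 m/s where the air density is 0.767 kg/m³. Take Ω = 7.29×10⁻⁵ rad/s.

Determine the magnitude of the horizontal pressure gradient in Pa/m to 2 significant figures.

Coriolis parameter at 70°N:
f = 2Ω sin φ = 2 × 7.29×10⁻⁵ × sin 70° = 1.37×10⁻⁴ s⁻¹
Geostrophic balance rearranged: |∂P/∂n| = f ρ V_g
|∂P/∂n| = 1.37×10⁻⁴ × 0.767 × 14.0 = 1.47×10⁻³ Pa/m

1.5×10⁻³ Pa/m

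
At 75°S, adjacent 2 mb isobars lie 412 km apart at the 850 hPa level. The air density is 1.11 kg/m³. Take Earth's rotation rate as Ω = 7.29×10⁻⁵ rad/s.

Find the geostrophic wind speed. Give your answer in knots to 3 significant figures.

6.04 knots

Coriolis parameter at 75°S:
f = 2Ω sin φ = 2 × 7.29×10⁻⁵ × sin 75° = 1.41×10⁻⁴ s⁻¹
Pressure gradient: |∂P/∂n| = 200 Pa / 412000 m = 4.85×10⁻⁴ Pa/m
Geostrophic balance (pressure-gradient force = Coriolis force):
V_g = (1/(fρ)) |∂P/∂n| = 4.85×10⁻⁴ / (1.41×10⁻⁴ × 1.11) = 3.11 m/s
Converting: 3.11 m/s × 1.944 = 6.04 knots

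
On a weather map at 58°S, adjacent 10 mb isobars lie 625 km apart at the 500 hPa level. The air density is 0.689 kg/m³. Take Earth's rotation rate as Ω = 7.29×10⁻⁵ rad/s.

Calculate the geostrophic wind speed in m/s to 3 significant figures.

18.8 m/s

Coriolis parameter at 58°S:
f = 2Ω sin φ = 2 × 7.29×10⁻⁵ × sin 58° = 1.24×10⁻⁴ s⁻¹
Pressure gradient: |∂P/∂n| = 1000 Pa / 625000 m = 1.60×10⁻³ Pa/m
Geostrophic balance (pressure-gradient force = Coriolis force):
V_g = (1/(fρ)) |∂P/∂n| = 1.60×10⁻³ / (1.24×10⁻⁴ × 0.689) = 18.8 m/s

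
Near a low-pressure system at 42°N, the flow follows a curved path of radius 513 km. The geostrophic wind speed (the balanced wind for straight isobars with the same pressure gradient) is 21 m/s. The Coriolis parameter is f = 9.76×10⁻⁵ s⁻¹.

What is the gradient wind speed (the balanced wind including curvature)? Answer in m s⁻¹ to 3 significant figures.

Around a low, centrifugal force acts outward with Coriolis, so pressure-gradient force balances both:
(1/ρ)|∂P/∂n| = fV + V²/R  →  V² + fR·V − fR·V_g = 0
With fR = 9.76×10⁻⁵ × 513×10³ m = 50.1 m/s:
V = [−fR + √((fR)² + 4 fR V_g)]/2 = [−50.1 + √(50.1² + 4×50.1×21)]/2 = 15.9 m/s
Subgeostrophic (V < V_g = 21 m/s), as expected around a low.

15.9 m s⁻¹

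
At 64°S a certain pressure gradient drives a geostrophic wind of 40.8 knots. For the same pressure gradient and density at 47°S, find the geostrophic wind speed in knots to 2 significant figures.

50 knots

With the same pressure gradient and density, V_g ∝ 1/f ∝ 1/sin φ.
V₂ = V₁ · sin φ₁ / sin φ₂ = 40.8 × sin 64° / sin 47°
V₂ = 40.8 × 0.8988/0.7314 = 50 knots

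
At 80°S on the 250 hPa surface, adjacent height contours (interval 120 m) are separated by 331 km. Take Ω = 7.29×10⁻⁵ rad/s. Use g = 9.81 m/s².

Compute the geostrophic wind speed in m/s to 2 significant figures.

25 m/s

Coriolis parameter at 80°S:
f = 2Ω sin φ = 2 × 7.29×10⁻⁵ × sin 80° = 1.44×10⁻⁴ s⁻¹
Height gradient: |∂Z/∂n| = 120 m / 331000 m = 3.63×10⁻⁴
On a pressure surface, geostrophic balance gives V_g = (g/f)|∂Z/∂n|:
V_g = 9.81 × 3.63×10⁻⁴ / 1.44×10⁻⁴ = 24.8 m/s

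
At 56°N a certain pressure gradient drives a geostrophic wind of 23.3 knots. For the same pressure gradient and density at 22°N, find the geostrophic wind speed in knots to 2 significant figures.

52 knots

With the same pressure gradient and density, V_g ∝ 1/f ∝ 1/sin φ.
V₂ = V₁ · sin φ₁ / sin φ₂ = 23.3 × sin 56° / sin 22°
V₂ = 23.3 × 0.8290/0.3746 = 52 knots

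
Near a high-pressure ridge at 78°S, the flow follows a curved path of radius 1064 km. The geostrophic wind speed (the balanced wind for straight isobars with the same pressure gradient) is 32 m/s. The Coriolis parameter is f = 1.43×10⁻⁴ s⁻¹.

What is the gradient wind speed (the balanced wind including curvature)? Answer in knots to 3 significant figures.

89.0 knots

Around a high, pressure-gradient force acts outward with centrifugal, so Coriolis balances both:
fV = (1/ρ)|∂P/∂n| + V²/R  →  V² − fR·V + fR·V_g = 0
With fR = 1.43×10⁻⁴ × 1064×10³ m = 152 m/s:
V = [fR − √((fR)² − 4 fR V_g)]/2 = [152 − √(152² − 4×152×32)]/2 = 45.8 m/s
Supergeostrophic (V > V_g = 32 m/s), as expected around a high.
Converting: 45.8 m/s × 1.944 = 89.0 knots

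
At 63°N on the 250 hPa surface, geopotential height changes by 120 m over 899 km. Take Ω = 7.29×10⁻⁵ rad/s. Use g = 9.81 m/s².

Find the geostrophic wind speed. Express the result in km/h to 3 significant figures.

Coriolis parameter at 63°N:
f = 2Ω sin φ = 2 × 7.29×10⁻⁵ × sin 63° = 1.30×10⁻⁴ s⁻¹
Height gradient: |∂Z/∂n| = 120 m / 899000 m = 1.33×10⁻⁴
On a pressure surface, geostrophic balance gives V_g = (g/f)|∂Z/∂n|:
V_g = 9.81 × 1.33×10⁻⁴ / 1.30×10⁻⁴ = 10.1 m/s
Converting: 10.1 m/s × 3.6 = 36.3 km/h

36.3 km/h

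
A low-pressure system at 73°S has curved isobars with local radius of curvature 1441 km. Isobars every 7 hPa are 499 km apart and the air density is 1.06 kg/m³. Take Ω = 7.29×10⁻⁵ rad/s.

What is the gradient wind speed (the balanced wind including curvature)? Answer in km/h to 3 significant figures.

32.7 km/h

Coriolis parameter at 73°S:
f = 2Ω sin φ = 2 × 7.29×10⁻⁵ × sin 73° = 1.39×10⁻⁴ s⁻¹
Pressure gradient: |∂P/∂n| = 700 Pa / 499000 m = 1.40×10⁻³ Pa/m
Geostrophic speed: V_g = |∂P/∂n|/(fρ) = 1.40×10⁻³/(1.39×10⁻⁴ × 1.06) = 9.49 m/s
Around a low, centrifugal force acts outward with Coriolis, so pressure-gradient force balances both:
(1/ρ)|∂P/∂n| = fV + V²/R  →  V² + fR·V − fR·V_g = 0
With fR = 1.39×10⁻⁴ × 1441×10³ m = 201 m/s:
V = [−fR + √((fR)² + 4 fR V_g)]/2 = [−201 + √(201² + 4×201×9.49)]/2 = 9.08 m/s
Subgeostrophic (V < V_g = 9.49 m/s), as expected around a low.
Converting: 9.08 m/s × 3.6 = 32.7 km/h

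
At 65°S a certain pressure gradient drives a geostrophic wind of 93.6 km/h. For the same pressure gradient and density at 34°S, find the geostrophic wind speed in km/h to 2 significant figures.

With the same pressure gradient and density, V_g ∝ 1/f ∝ 1/sin φ.
V₂ = V₁ · sin φ₁ / sin φ₂ = 93.6 × sin 65° / sin 34°
V₂ = 93.6 × 0.9063/0.5592 = 150 km/h

150 km/h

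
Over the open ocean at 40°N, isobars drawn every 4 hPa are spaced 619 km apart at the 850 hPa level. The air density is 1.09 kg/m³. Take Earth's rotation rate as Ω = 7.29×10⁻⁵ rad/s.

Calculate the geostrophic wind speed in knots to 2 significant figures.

12 knots

Coriolis parameter at 40°N:
f = 2Ω sin φ = 2 × 7.29×10⁻⁵ × sin 40° = 9.37×10⁻⁵ s⁻¹
Pressure gradient: |∂P/∂n| = 400 Pa / 619000 m = 6.46×10⁻⁴ Pa/m
Geostrophic balance (pressure-gradient force = Coriolis force):
V_g = (1/(fρ)) |∂P/∂n| = 6.46×10⁻⁴ / (9.37×10⁻⁵ × 1.09) = 6.33 m/s
Converting: 6.33 m/s × 1.944 = 12 knots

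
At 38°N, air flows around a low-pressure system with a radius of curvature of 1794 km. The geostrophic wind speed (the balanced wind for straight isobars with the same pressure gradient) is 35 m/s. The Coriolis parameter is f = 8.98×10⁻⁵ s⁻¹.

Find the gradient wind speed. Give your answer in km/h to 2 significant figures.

110 km/h

Around a low, centrifugal force acts outward with Coriolis, so pressure-gradient force balances both:
(1/ρ)|∂P/∂n| = fV + V²/R  →  V² + fR·V − fR·V_g = 0
With fR = 8.98×10⁻⁵ × 1794×10³ m = 161 m/s:
V = [−fR + √((fR)² + 4 fR V_g)]/2 = [−161 + √(161² + 4×161×35)]/2 = 29.6 m/s
Subgeostrophic (V < V_g = 35 m/s), as expected around a low.
Converting: 29.6 m/s × 3.6 = 110 km/h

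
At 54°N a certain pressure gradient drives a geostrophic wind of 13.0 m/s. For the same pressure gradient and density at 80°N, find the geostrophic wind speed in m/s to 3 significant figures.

10.7 m/s

With the same pressure gradient and density, V_g ∝ 1/f ∝ 1/sin φ.
V₂ = V₁ · sin φ₁ / sin φ₂ = 13.0 × sin 54° / sin 80°
V₂ = 13.0 × 0.8090/0.9848 = 10.7 m/s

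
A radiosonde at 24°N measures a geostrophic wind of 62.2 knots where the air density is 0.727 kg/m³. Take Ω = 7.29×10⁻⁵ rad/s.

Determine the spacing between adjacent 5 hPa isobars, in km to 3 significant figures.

Coriolis parameter at 24°N:
f = 2Ω sin φ = 2 × 7.29×10⁻⁵ × sin 24° = 5.93×10⁻⁵ s⁻¹
Wind speed in SI: 62.2 knots = 32.0 m/s
Geostrophic balance rearranged: |∂P/∂n| = f ρ V_g
|∂P/∂n| = 5.93×10⁻⁵ × 0.727 × 32.0 = 1.38×10⁻³ Pa/m
Isobar spacing: Δn = ΔP/|∂P/∂n| = 500 Pa / 1.38×10⁻³ Pa/m = 362440 m ≈ 362 km

362 km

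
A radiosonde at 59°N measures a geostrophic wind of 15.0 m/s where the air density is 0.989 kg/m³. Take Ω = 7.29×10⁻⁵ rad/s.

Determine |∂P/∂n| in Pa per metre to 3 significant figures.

Coriolis parameter at 59°N:
f = 2Ω sin φ = 2 × 7.29×10⁻⁵ × sin 59° = 1.25×10⁻⁴ s⁻¹
Geostrophic balance rearranged: |∂P/∂n| = f ρ V_g
|∂P/∂n| = 1.25×10⁻⁴ × 0.989 × 15.0 = 1.85×10⁻³ Pa/m

1.85×10⁻³ Pa/m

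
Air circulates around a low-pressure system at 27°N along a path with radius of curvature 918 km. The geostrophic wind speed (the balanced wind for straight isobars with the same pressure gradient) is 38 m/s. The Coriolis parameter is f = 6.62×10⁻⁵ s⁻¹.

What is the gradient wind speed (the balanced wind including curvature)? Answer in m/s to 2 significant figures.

Around a low, centrifugal force acts outward with Coriolis, so pressure-gradient force balances both:
(1/ρ)|∂P/∂n| = fV + V²/R  →  V² + fR·V − fR·V_g = 0
With fR = 6.62×10⁻⁵ × 918×10³ m = 60.8 m/s:
V = [−fR + √((fR)² + 4 fR V_g)]/2 = [−60.8 + √(60.8² + 4×60.8×38)]/2 = 26.5 m/s
Subgeostrophic (V < V_g = 38 m/s), as expected around a low.

26 m/s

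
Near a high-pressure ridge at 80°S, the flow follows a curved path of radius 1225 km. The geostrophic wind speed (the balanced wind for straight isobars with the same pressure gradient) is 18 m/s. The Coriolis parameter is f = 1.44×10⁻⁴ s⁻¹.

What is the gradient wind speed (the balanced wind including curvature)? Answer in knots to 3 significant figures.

39.6 knots

Around a high, pressure-gradient force acts outward with centrifugal, so Coriolis balances both:
fV = (1/ρ)|∂P/∂n| + V²/R  →  V² − fR·V + fR·V_g = 0
With fR = 1.44×10⁻⁴ × 1225×10³ m = 176 m/s:
V = [fR − √((fR)² − 4 fR V_g)]/2 = [176 − √(176² − 4×176×18)]/2 = 20.3 m/s
Supergeostrophic (V > V_g = 18 m/s), as expected around a high.
Converting: 20.3 m/s × 1.944 = 39.6 knots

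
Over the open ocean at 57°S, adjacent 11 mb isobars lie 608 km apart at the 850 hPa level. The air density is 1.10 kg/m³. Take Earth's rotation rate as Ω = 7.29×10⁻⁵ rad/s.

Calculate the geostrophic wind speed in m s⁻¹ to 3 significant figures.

13.5 m s⁻¹

Coriolis parameter at 57°S:
f = 2Ω sin φ = 2 × 7.29×10⁻⁵ × sin 57° = 1.22×10⁻⁴ s⁻¹
Pressure gradient: |∂P/∂n| = 1100 Pa / 608000 m = 1.81×10⁻³ Pa/m
Geostrophic balance (pressure-gradient force = Coriolis force):
V_g = (1/(fρ)) |∂P/∂n| = 1.81×10⁻³ / (1.22×10⁻⁴ × 1.10) = 13.5 m/s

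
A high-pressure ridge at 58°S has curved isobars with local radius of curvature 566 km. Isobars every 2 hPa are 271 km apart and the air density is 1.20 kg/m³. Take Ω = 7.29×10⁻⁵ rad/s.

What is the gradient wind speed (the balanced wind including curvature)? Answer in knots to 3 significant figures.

Coriolis parameter at 58°S:
f = 2Ω sin φ = 2 × 7.29×10⁻⁵ × sin 58° = 1.24×10⁻⁴ s⁻¹
Pressure gradient: |∂P/∂n| = 200 Pa / 271000 m = 7.38×10⁻⁴ Pa/m
Geostrophic speed: V_g = |∂P/∂n|/(fρ) = 7.38×10⁻⁴/(1.24×10⁻⁴ × 1.20) = 4.97 m/s
Around a high, pressure-gradient force acts outward with centrifugal, so Coriolis balances both:
fV = (1/ρ)|∂P/∂n| + V²/R  →  V² − fR·V + fR·V_g = 0
With fR = 1.24×10⁻⁴ × 566×10³ m = 70.0 m/s:
V = [fR − √((fR)² − 4 fR V_g)]/2 = [70.0 − √(70.0² − 4×70.0×4.97)]/2 = 5.39 m/s
Supergeostrophic (V > V_g = 4.97 m/s), as expected around a high.
Converting: 5.39 m/s × 1.944 = 10.5 knots

10.5 knots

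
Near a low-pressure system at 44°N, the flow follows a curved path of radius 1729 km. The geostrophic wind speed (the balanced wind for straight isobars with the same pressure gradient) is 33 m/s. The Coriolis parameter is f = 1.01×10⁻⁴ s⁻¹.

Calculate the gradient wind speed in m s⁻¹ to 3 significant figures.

Around a low, centrifugal force acts outward with Coriolis, so pressure-gradient force balances both:
(1/ρ)|∂P/∂n| = fV + V²/R  →  V² + fR·V − fR·V_g = 0
With fR = 1.01×10⁻⁴ × 1729×10³ m = 175 m/s:
V = [−fR + √((fR)² + 4 fR V_g)]/2 = [−175 + √(175² + 4×175×33)]/2 = 28.4 m/s
Subgeostrophic (V < V_g = 33 m/s), as expected around a low.

28.4 m s⁻¹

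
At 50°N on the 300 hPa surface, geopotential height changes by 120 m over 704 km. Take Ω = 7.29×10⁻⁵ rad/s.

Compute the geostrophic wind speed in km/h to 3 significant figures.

53.9 km/h

Coriolis parameter at 50°N:
f = 2Ω sin φ = 2 × 7.29×10⁻⁵ × sin 50° = 1.12×10⁻⁴ s⁻¹
Height gradient: |∂Z/∂n| = 120 m / 704000 m = 1.70×10⁻⁴
On a pressure surface, geostrophic balance gives V_g = (g/f)|∂Z/∂n|:
V_g = 9.81 × 1.70×10⁻⁴ / 1.12×10⁻⁴ = 15.0 m/s
Converting: 15.0 m/s × 3.6 = 53.9 km/h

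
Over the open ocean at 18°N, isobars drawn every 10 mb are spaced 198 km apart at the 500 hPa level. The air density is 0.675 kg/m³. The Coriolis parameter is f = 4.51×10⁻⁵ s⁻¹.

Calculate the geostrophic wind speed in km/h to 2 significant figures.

Pressure gradient: |∂P/∂n| = 1000 Pa / 198000 m = 5.05×10⁻³ Pa/m
Geostrophic balance (pressure-gradient force = Coriolis force):
V_g = (1/(fρ)) |∂P/∂n| = 5.05×10⁻³ / (4.51×10⁻⁵ × 0.675) = 166 m/s
Converting: 166 m/s × 3.6 = 600 km/h

600 km/h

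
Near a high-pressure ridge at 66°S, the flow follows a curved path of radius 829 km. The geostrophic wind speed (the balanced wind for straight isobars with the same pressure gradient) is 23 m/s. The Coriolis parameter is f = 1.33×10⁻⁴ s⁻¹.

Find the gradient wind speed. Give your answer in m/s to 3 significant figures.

Around a high, pressure-gradient force acts outward with centrifugal, so Coriolis balances both:
fV = (1/ρ)|∂P/∂n| + V²/R  →  V² − fR·V + fR·V_g = 0
With fR = 1.33×10⁻⁴ × 829×10³ m = 110 m/s:
V = [fR − √((fR)² − 4 fR V_g)]/2 = [110 − √(110² − 4×110×23)]/2 = 32.7 m/s
Supergeostrophic (V > V_g = 23 m/s), as expected around a high.

32.7 m/s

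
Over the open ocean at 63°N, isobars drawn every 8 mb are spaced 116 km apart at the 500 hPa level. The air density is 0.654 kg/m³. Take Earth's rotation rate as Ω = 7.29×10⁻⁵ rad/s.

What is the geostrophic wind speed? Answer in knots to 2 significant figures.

Coriolis parameter at 63°N:
f = 2Ω sin φ = 2 × 7.29×10⁻⁵ × sin 63° = 1.30×10⁻⁴ s⁻¹
Pressure gradient: |∂P/∂n| = 800 Pa / 116000 m = 6.90×10⁻³ Pa/m
Geostrophic balance (pressure-gradient force = Coriolis force):
V_g = (1/(fρ)) |∂P/∂n| = 6.90×10⁻³ / (1.30×10⁻⁴ × 0.654) = 81.2 m/s
Converting: 81.2 m/s × 1.944 = 160 knots

160 knots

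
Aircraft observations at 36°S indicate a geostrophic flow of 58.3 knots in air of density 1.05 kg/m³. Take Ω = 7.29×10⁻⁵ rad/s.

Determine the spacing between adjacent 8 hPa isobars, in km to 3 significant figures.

Coriolis parameter at 36°S:
f = 2Ω sin φ = 2 × 7.29×10⁻⁵ × sin 36° = 8.57×10⁻⁵ s⁻¹
Wind speed in SI: 58.3 knots = 30.0 m/s
Geostrophic balance rearranged: |∂P/∂n| = f ρ V_g
|∂P/∂n| = 8.57×10⁻⁵ × 1.05 × 30.0 = 2.70×10⁻³ Pa/m
Isobar spacing: Δn = ΔP/|∂P/∂n| = 800 Pa / 2.70×10⁻³ Pa/m = 296427 m ≈ 296 km

296 km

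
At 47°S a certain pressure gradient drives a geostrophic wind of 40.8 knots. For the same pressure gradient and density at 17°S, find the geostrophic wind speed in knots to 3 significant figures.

102 knots

With the same pressure gradient and density, V_g ∝ 1/f ∝ 1/sin φ.
V₂ = V₁ · sin φ₁ / sin φ₂ = 40.8 × sin 47° / sin 17°
V₂ = 40.8 × 0.7314/0.2924 = 102 knots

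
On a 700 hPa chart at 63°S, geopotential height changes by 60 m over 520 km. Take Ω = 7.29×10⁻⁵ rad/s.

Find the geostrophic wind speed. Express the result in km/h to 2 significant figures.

31 km/h

Coriolis parameter at 63°S:
f = 2Ω sin φ = 2 × 7.29×10⁻⁵ × sin 63° = 1.30×10⁻⁴ s⁻¹
Height gradient: |∂Z/∂n| = 60 m / 520000 m = 1.15×10⁻⁴
On a pressure surface, geostrophic balance gives V_g = (g/f)|∂Z/∂n|:
V_g = 9.81 × 1.15×10⁻⁴ / 1.30×10⁻⁴ = 8.71 m/s
Converting: 8.71 m/s × 3.6 = 31 km/h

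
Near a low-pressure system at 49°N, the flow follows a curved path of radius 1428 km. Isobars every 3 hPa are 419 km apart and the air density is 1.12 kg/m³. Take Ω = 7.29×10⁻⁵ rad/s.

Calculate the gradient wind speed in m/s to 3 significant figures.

5.61 m/s

Coriolis parameter at 49°N:
f = 2Ω sin φ = 2 × 7.29×10⁻⁵ × sin 49° = 1.10×10⁻⁴ s⁻¹
Pressure gradient: |∂P/∂n| = 300 Pa / 419000 m = 7.16×10⁻⁴ Pa/m
Geostrophic speed: V_g = |∂P/∂n|/(fρ) = 7.16×10⁻⁴/(1.10×10⁻⁴ × 1.12) = 5.81 m/s
Around a low, centrifugal force acts outward with Coriolis, so pressure-gradient force balances both:
(1/ρ)|∂P/∂n| = fV + V²/R  →  V² + fR·V − fR·V_g = 0
With fR = 1.10×10⁻⁴ × 1428×10³ m = 157 m/s:
V = [−fR + √((fR)² + 4 fR V_g)]/2 = [−157 + √(157² + 4×157×5.81)]/2 = 5.61 m/s
Subgeostrophic (V < V_g = 5.81 m/s), as expected around a low.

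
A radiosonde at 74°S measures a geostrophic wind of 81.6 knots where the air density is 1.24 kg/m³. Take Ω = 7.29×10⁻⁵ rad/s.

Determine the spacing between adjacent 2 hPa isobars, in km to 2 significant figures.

27 km

Coriolis parameter at 74°S:
f = 2Ω sin φ = 2 × 7.29×10⁻⁵ × sin 74° = 1.40×10⁻⁴ s⁻¹
Wind speed in SI: 81.6 knots = 42.0 m/s
Geostrophic balance rearranged: |∂P/∂n| = f ρ V_g
|∂P/∂n| = 1.40×10⁻⁴ × 1.24 × 42.0 = 7.30×10⁻³ Pa/m
Isobar spacing: Δn = ΔP/|∂P/∂n| = 200 Pa / 7.30×10⁻³ Pa/m = 27415 m ≈ 27 km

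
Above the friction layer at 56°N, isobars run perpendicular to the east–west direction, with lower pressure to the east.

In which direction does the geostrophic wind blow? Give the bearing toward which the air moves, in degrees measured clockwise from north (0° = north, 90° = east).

The pressure-gradient force points toward the east (bearing 090°).
Geostrophic balance: in the Northern Hemisphere the Coriolis force deflects motion to the right, so the geostrophic wind blows 90° to the right of the pressure-gradient force (low pressure on the left).
Rotating 090° by 90° clockwise gives 180° — the wind blows toward the south.

180°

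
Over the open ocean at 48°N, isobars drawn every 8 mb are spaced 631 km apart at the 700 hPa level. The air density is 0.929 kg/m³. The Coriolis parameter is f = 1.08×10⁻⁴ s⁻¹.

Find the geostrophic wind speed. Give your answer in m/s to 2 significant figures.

13 m/s

Pressure gradient: |∂P/∂n| = 800 Pa / 631000 m = 1.27×10⁻³ Pa/m
Geostrophic balance (pressure-gradient force = Coriolis force):
V_g = (1/(fρ)) |∂P/∂n| = 1.27×10⁻³ / (1.08×10⁻⁴ × 0.929) = 12.6 m/s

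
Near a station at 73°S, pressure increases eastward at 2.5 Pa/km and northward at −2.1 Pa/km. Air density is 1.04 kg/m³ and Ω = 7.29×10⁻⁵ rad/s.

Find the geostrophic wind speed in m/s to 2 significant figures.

23 m/s

Coriolis parameter at 73°S:
f = 2Ω sin φ = 2 × 7.29×10⁻⁵ × sin 73° = 1.39×10⁻⁴ s⁻¹
In the Southern Hemisphere f is negative: f = −1.39×10⁻⁴ s⁻¹.
Component geostrophic relations (x east, y north):
u_g = −(1/(fρ)) ∂P/∂y,  v_g = (1/(fρ)) ∂P/∂x
u_g = −(−2.1×10⁻³)/(−1.39×10⁻⁴ × 1.04) = −14.5 m/s;  v_g = (2.5×10⁻³)/(−1.39×10⁻⁴ × 1.04) = −17.2 m/s
|V_g| = √(u_g² + v_g²) = 22.5 m/s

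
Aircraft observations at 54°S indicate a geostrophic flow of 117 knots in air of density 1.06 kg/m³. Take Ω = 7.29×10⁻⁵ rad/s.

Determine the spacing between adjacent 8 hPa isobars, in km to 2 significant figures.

110 km

Coriolis parameter at 54°S:
f = 2Ω sin φ = 2 × 7.29×10⁻⁵ × sin 54° = 1.18×10⁻⁴ s⁻¹
Wind speed in SI: 117 knots = 60.2 m/s
Geostrophic balance rearranged: |∂P/∂n| = f ρ V_g
|∂P/∂n| = 1.18×10⁻⁴ × 1.06 × 60.2 = 7.53×10⁻³ Pa/m
Isobar spacing: Δn = ΔP/|∂P/∂n| = 800 Pa / 7.53×10⁻³ Pa/m = 106303 m ≈ 110 km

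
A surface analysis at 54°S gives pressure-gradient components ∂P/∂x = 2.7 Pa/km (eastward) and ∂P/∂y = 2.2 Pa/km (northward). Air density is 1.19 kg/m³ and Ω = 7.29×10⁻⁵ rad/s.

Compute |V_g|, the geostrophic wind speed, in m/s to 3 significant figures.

24.8 m/s

Coriolis parameter at 54°S:
f = 2Ω sin φ = 2 × 7.29×10⁻⁵ × sin 54° = 1.18×10⁻⁴ s⁻¹
In the Southern Hemisphere f is negative: f = −1.18×10⁻⁴ s⁻¹.
Component geostrophic relations (x east, y north):
u_g = −(1/(fρ)) ∂P/∂y,  v_g = (1/(fρ)) ∂P/∂x
u_g = −(2.2×10⁻³)/(−1.18×10⁻⁴ × 1.19) = 15.7 m/s;  v_g = (2.7×10⁻³)/(−1.18×10⁻⁴ × 1.19) = −19.2 m/s
|V_g| = √(u_g² + v_g²) = 24.8 m/s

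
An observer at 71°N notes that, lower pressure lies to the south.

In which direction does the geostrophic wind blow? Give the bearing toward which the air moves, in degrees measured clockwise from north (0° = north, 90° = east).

The pressure-gradient force points toward the south (bearing 180°).
Geostrophic balance: in the Northern Hemisphere the Coriolis force deflects motion to the right, so the geostrophic wind blows 90° to the right of the pressure-gradient force (low pressure on the left).
Rotating 180° by 90° clockwise gives 270° — the wind blows toward the west.

270°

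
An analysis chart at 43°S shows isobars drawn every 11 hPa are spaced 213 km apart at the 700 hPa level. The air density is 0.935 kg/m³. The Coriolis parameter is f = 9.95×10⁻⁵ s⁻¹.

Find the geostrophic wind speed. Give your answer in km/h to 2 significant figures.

200 km/h

Pressure gradient: |∂P/∂n| = 1100 Pa / 213000 m = 5.16×10⁻³ Pa/m
Geostrophic balance (pressure-gradient force = Coriolis force):
V_g = (1/(fρ)) |∂P/∂n| = 5.16×10⁻³ / (9.95×10⁻⁵ × 0.935) = 55.5 m/s
Converting: 55.5 m/s × 3.6 = 200 km/h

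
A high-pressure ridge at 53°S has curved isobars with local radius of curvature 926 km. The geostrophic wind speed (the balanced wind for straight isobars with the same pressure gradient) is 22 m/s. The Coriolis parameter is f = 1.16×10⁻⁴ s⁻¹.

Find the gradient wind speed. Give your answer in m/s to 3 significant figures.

30.9 m/s

Around a high, pressure-gradient force acts outward with centrifugal, so Coriolis balances both:
fV = (1/ρ)|∂P/∂n| + V²/R  →  V² − fR·V + fR·V_g = 0
With fR = 1.16×10⁻⁴ × 926×10³ m = 107 m/s:
V = [fR − √((fR)² − 4 fR V_g)]/2 = [107 − √(107² − 4×107×22)]/2 = 30.9 m/s
Supergeostrophic (V > V_g = 22 m/s), as expected around a high.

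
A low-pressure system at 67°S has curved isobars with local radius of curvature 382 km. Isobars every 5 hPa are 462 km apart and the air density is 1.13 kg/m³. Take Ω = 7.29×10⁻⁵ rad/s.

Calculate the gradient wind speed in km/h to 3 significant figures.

Coriolis parameter at 67°S:
f = 2Ω sin φ = 2 × 7.29×10⁻⁵ × sin 67° = 1.34×10⁻⁴ s⁻¹
Pressure gradient: |∂P/∂n| = 500 Pa / 462000 m = 1.08×10⁻³ Pa/m
Geostrophic speed: V_g = |∂P/∂n|/(fρ) = 1.08×10⁻³/(1.34×10⁻⁴ × 1.13) = 7.14 m/s
Around a low, centrifugal force acts outward with Coriolis, so pressure-gradient force balances both:
(1/ρ)|∂P/∂n| = fV + V²/R  →  V² + fR·V − fR·V_g = 0
With fR = 1.34×10⁻⁴ × 382×10³ m = 51.3 m/s:
V = [−fR + √((fR)² + 4 fR V_g)]/2 = [−51.3 + √(51.3² + 4×51.3×7.14)]/2 = 6.35 m/s
Subgeostrophic (V < V_g = 7.14 m/s), as expected around a low.
Converting: 6.35 m/s × 3.6 = 22.9 km/h

22.9 km/h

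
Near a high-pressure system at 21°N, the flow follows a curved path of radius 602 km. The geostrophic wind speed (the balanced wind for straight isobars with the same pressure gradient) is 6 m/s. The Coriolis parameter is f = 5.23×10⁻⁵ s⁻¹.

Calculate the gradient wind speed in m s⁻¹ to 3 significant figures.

8.07 m s⁻¹

Around a high, pressure-gradient force acts outward with centrifugal, so Coriolis balances both:
fV = (1/ρ)|∂P/∂n| + V²/R  →  V² − fR·V + fR·V_g = 0
With fR = 5.23×10⁻⁵ × 602×10³ m = 31.5 m/s:
V = [fR − √((fR)² − 4 fR V_g)]/2 = [31.5 − √(31.5² − 4×31.5×6)]/2 = 8.07 m/s
Supergeostrophic (V > V_g = 6 m/s), as expected around a high.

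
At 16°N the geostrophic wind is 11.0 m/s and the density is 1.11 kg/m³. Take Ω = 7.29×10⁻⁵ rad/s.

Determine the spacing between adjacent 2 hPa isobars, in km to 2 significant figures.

410 km

Coriolis parameter at 16°N:
f = 2Ω sin φ = 2 × 7.29×10⁻⁵ × sin 16° = 4.02×10⁻⁵ s⁻¹
Geostrophic balance rearranged: |∂P/∂n| = f ρ V_g
|∂P/∂n| = 4.02×10⁻⁵ × 1.11 × 11.0 = 4.91×10⁻⁴ Pa/m
Isobar spacing: Δn = ΔP/|∂P/∂n| = 200 Pa / 4.91×10⁻⁴ Pa/m = 407586 m ≈ 410 km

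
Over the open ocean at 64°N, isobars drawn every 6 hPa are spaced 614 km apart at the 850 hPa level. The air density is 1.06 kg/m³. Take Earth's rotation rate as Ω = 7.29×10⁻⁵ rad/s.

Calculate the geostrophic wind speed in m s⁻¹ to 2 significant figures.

7.0 m s⁻¹

Coriolis parameter at 64°N:
f = 2Ω sin φ = 2 × 7.29×10⁻⁵ × sin 64° = 1.31×10⁻⁴ s⁻¹
Pressure gradient: |∂P/∂n| = 600 Pa / 614000 m = 9.77×10⁻⁴ Pa/m
Geostrophic balance (pressure-gradient force = Coriolis force):
V_g = (1/(fρ)) |∂P/∂n| = 9.77×10⁻⁴ / (1.31×10⁻⁴ × 1.06) = 7.03 m/s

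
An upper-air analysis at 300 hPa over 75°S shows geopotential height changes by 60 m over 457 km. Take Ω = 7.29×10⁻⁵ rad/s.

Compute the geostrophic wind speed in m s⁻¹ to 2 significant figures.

Coriolis parameter at 75°S:
f = 2Ω sin φ = 2 × 7.29×10⁻⁵ × sin 75° = 1.41×10⁻⁴ s⁻¹
Height gradient: |∂Z/∂n| = 60 m / 457000 m = 1.31×10⁻⁴
On a pressure surface, geostrophic balance gives V_g = (g/f)|∂Z/∂n|:
V_g = 9.81 × 1.31×10⁻⁴ / 1.41×10⁻⁴ = 9.15 m/s

9.1 m s⁻¹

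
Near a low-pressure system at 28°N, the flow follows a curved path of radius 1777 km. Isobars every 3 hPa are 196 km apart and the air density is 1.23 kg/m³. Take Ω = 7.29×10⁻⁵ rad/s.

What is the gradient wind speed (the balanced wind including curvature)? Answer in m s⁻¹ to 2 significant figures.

Coriolis parameter at 28°N:
f = 2Ω sin φ = 2 × 7.29×10⁻⁵ × sin 28° = 6.84×10⁻⁵ s⁻¹
Pressure gradient: |∂P/∂n| = 300 Pa / 196000 m = 1.53×10⁻³ Pa/m
Geostrophic speed: V_g = |∂P/∂n|/(fρ) = 1.53×10⁻³/(6.84×10⁻⁵ × 1.23) = 18.2 m/s
Around a low, centrifugal force acts outward with Coriolis, so pressure-gradient force balances both:
(1/ρ)|∂P/∂n| = fV + V²/R  →  V² + fR·V − fR·V_g = 0
With fR = 6.84×10⁻⁵ × 1777×10³ m = 122 m/s:
V = [−fR + √((fR)² + 4 fR V_g)]/2 = [−122 + √(122² + 4×122×18.2)]/2 = 16.1 m/s
Subgeostrophic (V < V_g = 18.2 m/s), as expected around a low.

16 m s⁻¹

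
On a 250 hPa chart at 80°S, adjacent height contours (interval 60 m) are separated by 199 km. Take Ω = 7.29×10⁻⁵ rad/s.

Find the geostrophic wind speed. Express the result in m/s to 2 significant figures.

Coriolis parameter at 80°S:
f = 2Ω sin φ = 2 × 7.29×10⁻⁵ × sin 80° = 1.44×10⁻⁴ s⁻¹
Height gradient: |∂Z/∂n| = 60 m / 199000 m = 3.02×10⁻⁴
On a pressure surface, geostrophic balance gives V_g = (g/f)|∂Z/∂n|:
V_g = 9.81 × 3.02×10⁻⁴ / 1.44×10⁻⁴ = 20.6 m/s

21 m/s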